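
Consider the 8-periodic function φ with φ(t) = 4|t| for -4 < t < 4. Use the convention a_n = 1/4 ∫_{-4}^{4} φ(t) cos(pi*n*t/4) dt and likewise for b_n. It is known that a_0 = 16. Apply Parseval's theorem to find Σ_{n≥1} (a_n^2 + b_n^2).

Parseval: a_0^2/2 + Σ_{n≥1} (a_n^2+b_n^2) = 1/4 ∫_{-4}^{4} φ(t)^2 dt = 512/3.
Subtract a_0^2/2 = 128: Σ (a_n^2+b_n^2) = 128/3.

128/3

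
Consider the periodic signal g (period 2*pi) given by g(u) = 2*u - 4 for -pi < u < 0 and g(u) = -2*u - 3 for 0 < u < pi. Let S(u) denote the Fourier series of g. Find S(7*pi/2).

-4 - pi

u = 7*pi/2 differs from u = -pi/2 by 2 full period(s), and the series is 2*pi-periodic.
g is continuous at u = -pi/2 with value -4 - pi, so the series converges to -4 - pi there.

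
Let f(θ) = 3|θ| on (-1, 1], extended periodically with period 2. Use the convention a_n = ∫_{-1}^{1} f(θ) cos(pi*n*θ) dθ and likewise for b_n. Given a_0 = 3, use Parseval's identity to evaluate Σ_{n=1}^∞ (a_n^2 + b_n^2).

3/2

Parseval: a_0^2/2 + Σ_{n≥1} (a_n^2+b_n^2) = ∫_{-1}^{1} f(θ)^2 dθ = 6.
Subtract a_0^2/2 = 9/2: Σ (a_n^2+b_n^2) = 3/2.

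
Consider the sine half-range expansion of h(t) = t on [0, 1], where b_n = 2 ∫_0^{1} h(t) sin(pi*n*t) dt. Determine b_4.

-1/(2*pi)

b_4 = 2 ∫_0^{1} (t) sin(4*pi*t) dt.
Integrating by parts (boundary term plus one more integral), an antiderivative of (t) sin(4*pi*t) is -t*cos(4*pi*t)/(4*pi) + sin(4*pi*t)/(16*pi**2); evaluating from 0 to 1: ∫_{0}^{1} (t) sin(4*pi*t) dt = (-1/(4*pi)) - (0) = -1/(4*pi).
Hence b_4 = 2·(-1/(4*pi)) = -1/(2*pi).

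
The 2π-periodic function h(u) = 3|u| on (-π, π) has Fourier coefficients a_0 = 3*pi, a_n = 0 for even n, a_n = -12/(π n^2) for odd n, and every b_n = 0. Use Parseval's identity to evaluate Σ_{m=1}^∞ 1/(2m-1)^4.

pi**4/96

Parseval: a_0^2/2 + Σ a_n^2 = (1/π) ∫_{-π}^{π} h(u)^2 du = 6*pi**2.
Subtract a_0^2/2 = 9*pi**2/2: Σ a_n^2 = 3*pi**2/2.
Only odd n contribute, with a_n^2 = 144/(π^2 n^4), so Σ_{m≥1} 1/(2m-1)^4 = π^2·(3*pi**2/2)/144 = pi**4/96.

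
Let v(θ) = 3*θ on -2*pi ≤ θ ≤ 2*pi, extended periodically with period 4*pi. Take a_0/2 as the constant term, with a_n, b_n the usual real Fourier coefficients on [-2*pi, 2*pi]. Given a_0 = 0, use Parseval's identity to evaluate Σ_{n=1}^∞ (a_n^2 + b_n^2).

Parseval: a_0^2/2 + Σ_{n≥1} (a_n^2+b_n^2) = (1/(2*pi)) ∫_{-2*pi}^{2*pi} v(θ)^2 dθ = 24*pi**2.
Subtract a_0^2/2 = 0: Σ (a_n^2+b_n^2) = 24*pi**2.

24*pi**2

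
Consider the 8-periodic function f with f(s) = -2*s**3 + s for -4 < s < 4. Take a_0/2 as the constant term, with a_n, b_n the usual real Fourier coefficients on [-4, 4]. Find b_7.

8*(192 - 1519*pi**2)/(343*pi**3)

b_7 = 1/4 ∫_{-4}^{4} f(s) sin(7*pi*s/4) ds.
f is odd and sin(7*pi*s/4) is odd, so the integrand is even and b_7 = 1/2 ∫_0^{4} f(s) sin(7*pi*s/4) ds.
Integrating by parts three times (tabular method), an antiderivative of (-2*s**3 + s) sin(7*pi*s/4) is 8*s**3*cos(7*pi*s/4)/(7*pi) - 96*s**2*sin(7*pi*s/4)/(49*pi**2) - 4*s*cos(7*pi*s/4)/(7*pi) - 768*s*cos(7*pi*s/4)/(343*pi**3) + 3072*sin(7*pi*s/4)/(2401*pi**4) + 16*sin(7*pi*s/4)/(49*pi**2); evaluating from 0 to 4: ∫_{0}^{4} (-2*s**3 + s) sin(7*pi*s/4) ds = (16*(192 - 1519*pi**2)/(343*pi**3)) - (0) = 16*(192 - 1519*pi**2)/(343*pi**3).
Hence b_7 = (1/2)·(16*(192 - 1519*pi**2)/(343*pi**3)) = 8*(192 - 1519*pi**2)/(343*pi**3).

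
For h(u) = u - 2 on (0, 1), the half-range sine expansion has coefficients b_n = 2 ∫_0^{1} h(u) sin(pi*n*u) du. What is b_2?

-1/pi

b_2 = 2 ∫_0^{1} (u - 2) sin(2*pi*u) du.
Integrating by parts (boundary term plus one more integral), an antiderivative of (u - 2) sin(2*pi*u) is -u*cos(2*pi*u)/(2*pi) + sin(2*pi*u)/(4*pi**2) + cos(2*pi*u)/pi; evaluating from 0 to 1: ∫_{0}^{1} (u - 2) sin(2*pi*u) du = (1/(2*pi)) - (1/pi) = -1/(2*pi).
Hence b_2 = 2·(-1/(2*pi)) = -1/pi.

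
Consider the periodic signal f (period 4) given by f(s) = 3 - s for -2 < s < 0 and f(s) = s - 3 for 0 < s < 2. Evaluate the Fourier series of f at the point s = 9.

s = 9 differs from s = 1 by 2 full period(s), and the series is 4-periodic.
f is continuous at s = 1 with value -2, so the series converges to -2 there.

-2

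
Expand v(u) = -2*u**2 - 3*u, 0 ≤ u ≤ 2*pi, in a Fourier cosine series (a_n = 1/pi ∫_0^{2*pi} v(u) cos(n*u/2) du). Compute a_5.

a_5 = 1/pi ∫_0^{2*pi} (-2*u**2 - 3*u) cos(5*u/2) du.
Integrating by parts twice (tabular method), an antiderivative of (-2*u**2 - 3*u) cos(5*u/2) is -4*u**2*sin(5*u/2)/5 - 6*u*sin(5*u/2)/5 - 16*u*cos(5*u/2)/25 + 32*sin(5*u/2)/125 - 12*cos(5*u/2)/25; evaluating from 0 to 2*pi: ∫_{0}^{2*pi} (-2*u**2 - 3*u) cos(5*u/2) du = (12/25 + 32*pi/25) - (-12/25) = 24/25 + 32*pi/25.
Hence a_5 = (1/pi)·(24/25 + 32*pi/25) = 8*(3 + 4*pi)/(25*pi).

8*(3 + 4*pi)/(25*pi)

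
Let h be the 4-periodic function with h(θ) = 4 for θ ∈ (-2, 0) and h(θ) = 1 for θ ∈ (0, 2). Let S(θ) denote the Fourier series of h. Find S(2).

θ = 2 differs from θ = -2 by 1 full period(s), and the series is 4-periodic.
At θ = -2 the one-sided limits are h(-2^-) = 1 and h(-2^+) = 4.
By Dirichlet's theorem the series converges to their average, [(1) + (4)]/2 = 5/2.

5/2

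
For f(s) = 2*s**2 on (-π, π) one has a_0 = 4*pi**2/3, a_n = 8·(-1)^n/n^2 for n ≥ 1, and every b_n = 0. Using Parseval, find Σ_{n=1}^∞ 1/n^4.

Parseval: a_0^2/2 + Σ a_n^2 = (1/π) ∫_{-π}^{π} f(s)^2 ds = 8*pi**4/5.
Subtract a_0^2/2 = 8*pi**4/9: Σ a_n^2 = 32*pi**4/45.
Since a_n^2 = 64/n^4, Σ 1/n^4 = pi**4/90.

pi**4/90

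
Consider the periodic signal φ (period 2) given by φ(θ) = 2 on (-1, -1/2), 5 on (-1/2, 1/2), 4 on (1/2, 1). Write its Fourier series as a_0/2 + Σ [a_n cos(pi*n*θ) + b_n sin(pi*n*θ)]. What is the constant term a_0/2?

4

a_0 = ∫_{-1}^{1} φ(θ) dθ = 8.
So the constant term a_0/2 = 4.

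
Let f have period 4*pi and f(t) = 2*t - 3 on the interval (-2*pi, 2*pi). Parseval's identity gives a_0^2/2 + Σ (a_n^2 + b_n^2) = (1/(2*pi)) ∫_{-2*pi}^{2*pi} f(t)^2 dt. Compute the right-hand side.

18 + 32*pi**2/3

(1/(2*pi)) ∫_{-2*pi}^{2*pi} f(t)^2 dt = (1/(2*pi)) · (36*pi + 64*pi**3/3) = 18 + 32*pi**2/3.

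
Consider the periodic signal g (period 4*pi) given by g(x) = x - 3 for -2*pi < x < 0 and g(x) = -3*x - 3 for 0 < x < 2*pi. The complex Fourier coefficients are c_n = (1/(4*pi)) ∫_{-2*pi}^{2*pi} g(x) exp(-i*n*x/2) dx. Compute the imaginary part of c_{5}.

2/5

Since g is real-valued, Im(c_{5}) = -(1/(4*pi)) ∫_{-2*pi}^{2*pi} g(x) sin(5*x/2) dx = -b_{5}/2.
Split the integral at the breakpoints.
Integrating by parts (boundary term plus one more integral), an antiderivative of (x - 3) sin(5*x/2) is -2*x*cos(5*x/2)/5 + 4*sin(5*x/2)/25 + 6*cos(5*x/2)/5; evaluating from -2*pi to 0: ∫_{-2*pi}^{0} (x - 3) sin(5*x/2) dx = (6/5) - (-4*pi/5 - 6/5) = 12/5 + 4*pi/5.
Integrating by parts (boundary term plus one more integral), an antiderivative of (-3*x - 3) sin(5*x/2) is 6*x*cos(5*x/2)/5 - 12*sin(5*x/2)/25 + 6*cos(5*x/2)/5; evaluating from 0 to 2*pi: ∫_{0}^{2*pi} (-3*x - 3) sin(5*x/2) dx = (-12*pi/5 - 6/5) - (6/5) = -12*pi/5 - 12/5.
So ∫_{-2*pi}^{2*pi} g(x) sin(5*x/2) dx = -8*pi/5.
Hence Im(c_{5}) = (-1/(4*pi))·(-8*pi/5) = 2/5.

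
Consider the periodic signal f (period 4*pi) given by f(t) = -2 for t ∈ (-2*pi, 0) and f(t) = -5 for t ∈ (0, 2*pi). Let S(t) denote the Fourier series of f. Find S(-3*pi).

t = -3*pi differs from t = pi by -1 full period(s), and the series is 4*pi-periodic.
f is continuous at t = pi with value -5, so the series converges to -5 there.

-5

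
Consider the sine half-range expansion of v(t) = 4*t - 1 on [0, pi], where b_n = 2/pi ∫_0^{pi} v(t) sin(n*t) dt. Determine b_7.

b_7 = 2/pi ∫_0^{pi} (4*t - 1) sin(7*t) dt.
Integrating by parts (boundary term plus one more integral), an antiderivative of (4*t - 1) sin(7*t) is -4*t*cos(7*t)/7 + 4*sin(7*t)/49 + cos(7*t)/7; evaluating from 0 to pi: ∫_{0}^{pi} (4*t - 1) sin(7*t) dt = (-1/7 + 4*pi/7) - (1/7) = -2/7 + 4*pi/7.
Hence b_7 = (2/pi)·(-2/7 + 4*pi/7) = 4*(-1 + 2*pi)/(7*pi).

4*(-1 + 2*pi)/(7*pi)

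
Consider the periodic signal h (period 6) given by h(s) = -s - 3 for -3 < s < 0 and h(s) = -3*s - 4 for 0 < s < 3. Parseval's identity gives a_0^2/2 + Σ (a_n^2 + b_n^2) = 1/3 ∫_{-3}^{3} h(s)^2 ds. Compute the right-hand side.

1/3 ∫_{-3}^{3} h(s)^2 ds = 1/3 · (246) = 82.

82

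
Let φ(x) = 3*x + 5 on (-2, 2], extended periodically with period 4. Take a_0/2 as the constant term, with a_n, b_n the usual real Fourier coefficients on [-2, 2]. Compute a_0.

a_0 = 1/2 ∫_{-2}^{2} φ(x) dx = 1/2 · (20) = 10.

10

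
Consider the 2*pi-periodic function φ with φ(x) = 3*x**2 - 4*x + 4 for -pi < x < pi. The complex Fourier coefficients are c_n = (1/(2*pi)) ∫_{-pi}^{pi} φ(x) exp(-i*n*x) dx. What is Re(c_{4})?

Since φ is real-valued, Re(c_{4}) = (1/(2*pi)) ∫_{-pi}^{pi} φ(x) cos(4*x) dx = a_{4}/2.
Integrating by parts twice (tabular method), an antiderivative of (3*x**2 - 4*x + 4) cos(4*x) is 3*x**2*sin(4*x)/4 - x*sin(4*x) + 3*x*cos(4*x)/8 + 29*sin(4*x)/32 - cos(4*x)/4; evaluating from -pi to pi: ∫_{-pi}^{pi} (3*x**2 - 4*x + 4) cos(4*x) dx = (-1/4 + 3*pi/8) - (-3*pi/8 - 1/4) = 3*pi/4.
Hence Re(c_{4}) = (1/(2*pi))·(3*pi/4) = 3/8.

3/8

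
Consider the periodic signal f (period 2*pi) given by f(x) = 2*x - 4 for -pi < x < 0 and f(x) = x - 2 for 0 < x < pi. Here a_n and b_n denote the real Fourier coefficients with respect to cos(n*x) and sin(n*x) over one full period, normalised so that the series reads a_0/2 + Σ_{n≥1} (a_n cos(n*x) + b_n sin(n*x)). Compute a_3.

2/(9*pi)

a_3 = 1/pi ∫_{-pi}^{pi} f(x) cos(3*x) dx.
Split the integral at the breakpoints.
Integrating by parts (boundary term plus one more integral), an antiderivative of (2*x - 4) cos(3*x) is 2*x*sin(3*x)/3 - 4*sin(3*x)/3 + 2*cos(3*x)/9; evaluating from -pi to 0: ∫_{-pi}^{0} (2*x - 4) cos(3*x) dx = (2/9) - (-2/9) = 4/9.
Integrating by parts (boundary term plus one more integral), an antiderivative of (x - 2) cos(3*x) is x*sin(3*x)/3 - 2*sin(3*x)/3 + cos(3*x)/9; evaluating from 0 to pi: ∫_{0}^{pi} (x - 2) cos(3*x) dx = (-1/9) - (1/9) = -2/9.
Summing the pieces and multiplying by (1/pi) gives a_3 = 2/(9*pi).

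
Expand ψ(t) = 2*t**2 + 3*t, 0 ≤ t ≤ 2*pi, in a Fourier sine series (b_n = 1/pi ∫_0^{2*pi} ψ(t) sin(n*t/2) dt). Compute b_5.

b_5 = 1/pi ∫_0^{2*pi} (2*t**2 + 3*t) sin(5*t/2) dt.
Integrating by parts twice (tabular method), an antiderivative of (2*t**2 + 3*t) sin(5*t/2) is -4*t**2*cos(5*t/2)/5 + 16*t*sin(5*t/2)/25 - 6*t*cos(5*t/2)/5 + 12*sin(5*t/2)/25 + 32*cos(5*t/2)/125; evaluating from 0 to 2*pi: ∫_{0}^{2*pi} (2*t**2 + 3*t) sin(5*t/2) dt = (-32/125 + 12*pi/5 + 16*pi**2/5) - (32/125) = -64/125 + 12*pi/5 + 16*pi**2/5.
Hence b_5 = (1/pi)·(-64/125 + 12*pi/5 + 16*pi**2/5) = 4*(-16 + 75*pi + 100*pi**2)/(125*pi).

4*(-16 + 75*pi + 100*pi**2)/(125*pi)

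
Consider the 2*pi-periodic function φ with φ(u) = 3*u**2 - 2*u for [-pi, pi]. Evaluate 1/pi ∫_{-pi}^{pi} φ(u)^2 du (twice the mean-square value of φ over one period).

1/pi ∫_{-pi}^{pi} φ(u)^2 du = 1/pi · (2*pi**3*(20 + 27*pi**2)/15) = 2*pi**2*(20 + 27*pi**2)/15.

2*pi**2*(20 + 27*pi**2)/15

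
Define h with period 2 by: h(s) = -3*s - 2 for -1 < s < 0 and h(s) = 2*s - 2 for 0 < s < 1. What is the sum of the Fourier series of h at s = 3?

s = 3 differs from s = 1 by 1 full period(s), and the series is 2-periodic.
At s = 1 the one-sided limits are h(1^-) = 0 and h(1^+) = 1.
By Dirichlet's theorem the series converges to their average, [(0) + (1)]/2 = 1/2.

1/2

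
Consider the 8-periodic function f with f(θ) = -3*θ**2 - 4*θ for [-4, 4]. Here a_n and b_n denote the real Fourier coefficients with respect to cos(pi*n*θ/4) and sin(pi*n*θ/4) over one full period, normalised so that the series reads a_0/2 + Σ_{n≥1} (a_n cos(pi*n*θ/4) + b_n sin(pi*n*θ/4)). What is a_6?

a_6 = 1/4 ∫_{-4}^{4} f(θ) cos(3*pi*θ/2) dθ.
Integrating by parts twice (tabular method), an antiderivative of (-3*θ**2 - 4*θ) cos(3*pi*θ/2) is -2*θ**2*sin(3*pi*θ/2)/pi - 8*θ*sin(3*pi*θ/2)/(3*pi) - 8*θ*cos(3*pi*θ/2)/(3*pi**2) + 16*sin(3*pi*θ/2)/(9*pi**3) - 16*cos(3*pi*θ/2)/(9*pi**2); evaluating from -4 to 4: ∫_{-4}^{4} (-3*θ**2 - 4*θ) cos(3*pi*θ/2) dθ = (-112/(9*pi**2)) - (80/(9*pi**2)) = -64/(3*pi**2).
Hence a_6 = (1/4)·(-64/(3*pi**2)) = -16/(3*pi**2).

-16/(3*pi**2)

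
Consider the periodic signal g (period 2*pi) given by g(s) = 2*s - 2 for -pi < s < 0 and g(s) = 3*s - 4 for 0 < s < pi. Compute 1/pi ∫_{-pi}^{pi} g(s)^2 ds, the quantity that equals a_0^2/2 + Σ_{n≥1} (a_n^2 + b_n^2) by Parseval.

1/pi ∫_{-pi}^{pi} g(s)^2 ds = 1/pi · (pi*(-24*pi + 60 + 13*pi**2)/3) = -8*pi + 20 + 13*pi**2/3.

-8*pi + 20 + 13*pi**2/3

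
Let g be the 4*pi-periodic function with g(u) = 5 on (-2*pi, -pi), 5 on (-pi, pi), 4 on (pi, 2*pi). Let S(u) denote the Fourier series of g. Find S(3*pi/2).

g is continuous at u = 3*pi/2 with value 4, so the series converges to 4 there.

4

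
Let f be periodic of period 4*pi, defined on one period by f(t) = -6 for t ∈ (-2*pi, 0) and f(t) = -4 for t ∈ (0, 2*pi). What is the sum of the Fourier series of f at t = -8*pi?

t = -8*pi differs from t = 0 by -2 full period(s), and the series is 4*pi-periodic.
At t = 0 the one-sided limits are f(0^-) = -6 and f(0^+) = -4.
By Dirichlet's theorem the series converges to their average, [(-6) + (-4)]/2 = -5.

-5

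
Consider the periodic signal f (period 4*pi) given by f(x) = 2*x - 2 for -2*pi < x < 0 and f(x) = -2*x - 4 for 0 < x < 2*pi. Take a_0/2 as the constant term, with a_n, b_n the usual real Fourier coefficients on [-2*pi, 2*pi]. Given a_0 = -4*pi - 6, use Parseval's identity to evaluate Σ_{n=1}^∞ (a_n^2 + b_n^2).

Parseval: a_0^2/2 + Σ_{n≥1} (a_n^2+b_n^2) = (1/(2*pi)) ∫_{-2*pi}^{2*pi} f(x)^2 dx = 20 + 24*pi + 32*pi**2/3.
Subtract a_0^2/2 = 2*(3 + 2*pi)**2: Σ (a_n^2+b_n^2) = 2 + 8*pi**2/3.

2 + 8*pi**2/3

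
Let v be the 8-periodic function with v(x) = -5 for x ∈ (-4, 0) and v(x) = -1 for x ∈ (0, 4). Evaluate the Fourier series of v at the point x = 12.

x = 12 differs from x = -4 by 2 full period(s), and the series is 8-periodic.
At x = -4 the one-sided limits are v(-4^-) = -1 and v(-4^+) = -5.
By Dirichlet's theorem the series converges to their average, [(-1) + (-5)]/2 = -3.

-3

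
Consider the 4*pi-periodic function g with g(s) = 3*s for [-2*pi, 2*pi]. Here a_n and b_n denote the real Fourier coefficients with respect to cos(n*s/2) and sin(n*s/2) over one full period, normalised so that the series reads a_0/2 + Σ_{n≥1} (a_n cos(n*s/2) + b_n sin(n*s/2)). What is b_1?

12

b_1 = (1/(2*pi)) ∫_{-2*pi}^{2*pi} g(s) sin(s/2) ds.
g is odd and sin(s/2) is odd, so the integrand is even and b_1 = 1/pi ∫_0^{2*pi} g(s) sin(s/2) ds.
Integrating by parts (boundary term plus one more integral), an antiderivative of (3*s) sin(s/2) is -6*s*cos(s/2) + 12*sin(s/2); evaluating from 0 to 2*pi: ∫_{0}^{2*pi} (3*s) sin(s/2) ds = (12*pi) - (0) = 12*pi.
Hence b_1 = (1/pi)·(12*pi) = 12.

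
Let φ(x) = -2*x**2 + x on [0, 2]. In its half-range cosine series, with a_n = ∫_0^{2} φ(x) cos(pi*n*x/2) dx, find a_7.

a_7 = ∫_0^{2} (-2*x**2 + x) cos(7*pi*x/2) dx.
Integrating by parts twice (tabular method), an antiderivative of (-2*x**2 + x) cos(7*pi*x/2) is -4*x**2*sin(7*pi*x/2)/(7*pi) + 2*x*sin(7*pi*x/2)/(7*pi) - 16*x*cos(7*pi*x/2)/(49*pi**2) + 32*sin(7*pi*x/2)/(343*pi**3) + 4*cos(7*pi*x/2)/(49*pi**2); evaluating from 0 to 2: ∫_{0}^{2} (-2*x**2 + x) cos(7*pi*x/2) dx = (4/(7*pi**2)) - (4/(49*pi**2)) = 24/(49*pi**2).
Hence a_7 = 24/(49*pi**2).

24/(49*pi**2)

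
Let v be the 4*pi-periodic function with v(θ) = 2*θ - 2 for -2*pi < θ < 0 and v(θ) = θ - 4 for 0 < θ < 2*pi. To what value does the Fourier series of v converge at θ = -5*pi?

θ = -5*pi differs from θ = -pi by -1 full period(s), and the series is 4*pi-periodic.
v is continuous at θ = -pi with value -2*pi - 2, so the series converges to -2*pi - 2 there.

-2*pi - 2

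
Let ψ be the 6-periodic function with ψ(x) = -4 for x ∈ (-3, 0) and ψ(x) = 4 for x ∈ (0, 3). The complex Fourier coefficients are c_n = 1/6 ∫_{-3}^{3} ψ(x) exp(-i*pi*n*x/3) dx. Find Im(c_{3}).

-8/(3*pi)

Since ψ is real-valued, Im(c_{3}) = -1/6 ∫_{-3}^{3} ψ(x) sin(pi*x) dx = -b_{3}/2.
ψ is odd and sin(pi*x) is odd, so the integrand is even: ∫_{-3}^{3} ψ(x) sin(pi*x) dx = 2∫_0^{3} ψ(x) sin(pi*x) dx.
Directly, an antiderivative of (4) sin(pi*x) is -4*cos(pi*x)/pi; evaluating from 0 to 3: ∫_{0}^{3} (4) sin(pi*x) dx = (4/pi) - (-4/pi) = 8/pi.
So ∫_{-3}^{3} ψ(x) sin(pi*x) dx = 16/pi.
Hence Im(c_{3}) = (-1/6)·(16/pi) = -8/(3*pi).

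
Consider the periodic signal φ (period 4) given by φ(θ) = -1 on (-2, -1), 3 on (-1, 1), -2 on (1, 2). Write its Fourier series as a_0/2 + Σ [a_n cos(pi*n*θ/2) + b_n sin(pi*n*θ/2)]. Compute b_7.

b_7 = 1/2 ∫_{-2}^{2} φ(θ) sin(7*pi*θ/2) dθ.
Split the integral at the breakpoints.
Directly, an antiderivative of (-1) sin(7*pi*θ/2) is 2*cos(7*pi*θ/2)/(7*pi); evaluating from -2 to -1: ∫_{-2}^{-1} (-1) sin(7*pi*θ/2) dθ = (0) - (-2/(7*pi)) = 2/(7*pi).
Directly, an antiderivative of (3) sin(7*pi*θ/2) is -6*cos(7*pi*θ/2)/(7*pi); evaluating from -1 to 1: ∫_{-1}^{1} (3) sin(7*pi*θ/2) dθ = (0) - (0) = 0.
Directly, an antiderivative of (-2) sin(7*pi*θ/2) is 4*cos(7*pi*θ/2)/(7*pi); evaluating from 1 to 2: ∫_{1}^{2} (-2) sin(7*pi*θ/2) dθ = (-4/(7*pi)) - (0) = -4/(7*pi).
Summing the pieces and multiplying by (1/2) gives b_7 = -1/(7*pi).

-1/(7*pi)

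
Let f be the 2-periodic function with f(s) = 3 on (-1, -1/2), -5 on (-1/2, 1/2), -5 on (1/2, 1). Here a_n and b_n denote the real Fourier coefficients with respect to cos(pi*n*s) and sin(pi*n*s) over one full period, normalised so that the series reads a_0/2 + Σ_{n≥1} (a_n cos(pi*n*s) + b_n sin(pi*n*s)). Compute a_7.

8/(7*pi)

a_7 = ∫_{-1}^{1} f(s) cos(7*pi*s) ds.
Split the integral at the breakpoints.
Directly, an antiderivative of (3) cos(7*pi*s) is 3*sin(7*pi*s)/(7*pi); evaluating from -1 to -1/2: ∫_{-1}^{-1/2} (3) cos(7*pi*s) ds = (3/(7*pi)) - (0) = 3/(7*pi).
Directly, an antiderivative of (-5) cos(7*pi*s) is -5*sin(7*pi*s)/(7*pi); evaluating from -1/2 to 1/2: ∫_{-1/2}^{1/2} (-5) cos(7*pi*s) ds = (5/(7*pi)) - (-5/(7*pi)) = 10/(7*pi).
Directly, an antiderivative of (-5) cos(7*pi*s) is -5*sin(7*pi*s)/(7*pi); evaluating from 1/2 to 1: ∫_{1/2}^{1} (-5) cos(7*pi*s) ds = (0) - (5/(7*pi)) = -5/(7*pi).
Summing the pieces gives a_7 = 8/(7*pi).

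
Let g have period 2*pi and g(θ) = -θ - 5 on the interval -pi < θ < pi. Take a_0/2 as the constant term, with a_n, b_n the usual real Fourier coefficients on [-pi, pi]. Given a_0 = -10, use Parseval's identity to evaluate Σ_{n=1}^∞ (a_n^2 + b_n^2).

2*pi**2/3

Parseval: a_0^2/2 + Σ_{n≥1} (a_n^2+b_n^2) = 1/pi ∫_{-pi}^{pi} g(θ)^2 dθ = 2*pi**2/3 + 50.
Subtract a_0^2/2 = 50: Σ (a_n^2+b_n^2) = 2*pi**2/3.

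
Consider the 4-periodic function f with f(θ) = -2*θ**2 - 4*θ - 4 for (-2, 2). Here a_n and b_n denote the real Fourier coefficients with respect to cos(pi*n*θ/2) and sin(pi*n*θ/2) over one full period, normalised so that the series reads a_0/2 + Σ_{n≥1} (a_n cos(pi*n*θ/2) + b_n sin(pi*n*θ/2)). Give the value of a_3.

32/(9*pi**2)

a_3 = 1/2 ∫_{-2}^{2} f(θ) cos(3*pi*θ/2) dθ.
Integrating by parts twice (tabular method), an antiderivative of (-2*θ**2 - 4*θ - 4) cos(3*pi*θ/2) is -4*θ**2*sin(3*pi*θ/2)/(3*pi) - 8*θ*sin(3*pi*θ/2)/(3*pi) - 16*θ*cos(3*pi*θ/2)/(9*pi**2) - 8*sin(3*pi*θ/2)/(3*pi) + 32*sin(3*pi*θ/2)/(27*pi**3) - 16*cos(3*pi*θ/2)/(9*pi**2); evaluating from -2 to 2: ∫_{-2}^{2} (-2*θ**2 - 4*θ - 4) cos(3*pi*θ/2) dθ = (16/(3*pi**2)) - (-16/(9*pi**2)) = 64/(9*pi**2).
Hence a_3 = (1/2)·(64/(9*pi**2)) = 32/(9*pi**2).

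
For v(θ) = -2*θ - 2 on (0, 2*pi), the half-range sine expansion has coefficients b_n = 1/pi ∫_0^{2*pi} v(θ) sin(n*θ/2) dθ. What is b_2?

b_2 = 1/pi ∫_0^{2*pi} (-2*θ - 2) sin(θ) dθ.
Integrating by parts (boundary term plus one more integral), an antiderivative of (-2*θ - 2) sin(θ) is 2*θ*cos(θ) - 2*sin(θ) + 2*cos(θ); evaluating from 0 to 2*pi: ∫_{0}^{2*pi} (-2*θ - 2) sin(θ) dθ = (2 + 4*pi) - (2) = 4*pi.
Hence b_2 = (1/pi)·(4*pi) = 4.

4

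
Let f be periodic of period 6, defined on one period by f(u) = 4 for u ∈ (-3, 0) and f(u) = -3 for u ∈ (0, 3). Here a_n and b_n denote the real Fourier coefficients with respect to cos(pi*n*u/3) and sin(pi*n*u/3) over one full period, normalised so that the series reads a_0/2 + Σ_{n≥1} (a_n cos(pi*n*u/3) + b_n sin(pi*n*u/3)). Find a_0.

1

a_0 = 1/3 ∫_{-3}^{3} f(u) du = 1/3 · (3) = 1.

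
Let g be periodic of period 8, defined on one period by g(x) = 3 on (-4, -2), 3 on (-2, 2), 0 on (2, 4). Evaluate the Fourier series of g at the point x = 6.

x = 6 differs from x = -2 by 1 full period(s), and the series is 8-periodic.
g is continuous at x = -2 with value 3, so the series converges to 3 there.

3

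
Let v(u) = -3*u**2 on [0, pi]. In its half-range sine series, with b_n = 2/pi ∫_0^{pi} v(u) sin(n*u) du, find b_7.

6*(4 - 49*pi**2)/(343*pi)

b_7 = 2/pi ∫_0^{pi} (-3*u**2) sin(7*u) du.
Integrating by parts twice (tabular method), an antiderivative of (-3*u**2) sin(7*u) is 3*u**2*cos(7*u)/7 - 6*u*sin(7*u)/49 - 6*cos(7*u)/343; evaluating from 0 to pi: ∫_{0}^{pi} (-3*u**2) sin(7*u) du = (6/343 - 3*pi**2/7) - (-6/343) = 12/343 - 3*pi**2/7.
Hence b_7 = (2/pi)·(12/343 - 3*pi**2/7) = 6*(4 - 49*pi**2)/(343*pi).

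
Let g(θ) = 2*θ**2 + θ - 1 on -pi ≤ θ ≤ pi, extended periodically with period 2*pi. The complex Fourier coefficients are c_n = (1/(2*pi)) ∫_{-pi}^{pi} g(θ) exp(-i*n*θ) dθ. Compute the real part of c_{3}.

-4/9

Since g is real-valued, Re(c_{3}) = (1/(2*pi)) ∫_{-pi}^{pi} g(θ) cos(3*θ) dθ = a_{3}/2.
Integrating by parts twice (tabular method), an antiderivative of (2*θ**2 + θ - 1) cos(3*θ) is 2*θ**2*sin(3*θ)/3 + θ*sin(3*θ)/3 + 4*θ*cos(3*θ)/9 - 13*sin(3*θ)/27 + cos(3*θ)/9; evaluating from -pi to pi: ∫_{-pi}^{pi} (2*θ**2 + θ - 1) cos(3*θ) dθ = (-4*pi/9 - 1/9) - (-1/9 + 4*pi/9) = -8*pi/9.
Hence Re(c_{3}) = (1/(2*pi))·(-8*pi/9) = -4/9.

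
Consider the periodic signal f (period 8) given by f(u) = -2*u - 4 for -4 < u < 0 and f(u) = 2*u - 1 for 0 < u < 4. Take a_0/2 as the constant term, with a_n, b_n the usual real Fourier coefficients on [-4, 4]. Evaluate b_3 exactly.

b_3 = 1/4 ∫_{-4}^{4} f(u) sin(3*pi*u/4) du.
Split the integral at the breakpoints.
Integrating by parts (boundary term plus one more integral), an antiderivative of (-2*u - 4) sin(3*pi*u/4) is 8*u*cos(3*pi*u/4)/(3*pi) - 32*sin(3*pi*u/4)/(9*pi**2) + 16*cos(3*pi*u/4)/(3*pi); evaluating from -4 to 0: ∫_{-4}^{0} (-2*u - 4) sin(3*pi*u/4) du = (16/(3*pi)) - (16/(3*pi)) = 0.
Integrating by parts (boundary term plus one more integral), an antiderivative of (2*u - 1) sin(3*pi*u/4) is -8*u*cos(3*pi*u/4)/(3*pi) + 32*sin(3*pi*u/4)/(9*pi**2) + 4*cos(3*pi*u/4)/(3*pi); evaluating from 0 to 4: ∫_{0}^{4} (2*u - 1) sin(3*pi*u/4) du = (28/(3*pi)) - (4/(3*pi)) = 8/pi.
Summing the pieces and multiplying by (1/4) gives b_3 = 2/pi.

2/pi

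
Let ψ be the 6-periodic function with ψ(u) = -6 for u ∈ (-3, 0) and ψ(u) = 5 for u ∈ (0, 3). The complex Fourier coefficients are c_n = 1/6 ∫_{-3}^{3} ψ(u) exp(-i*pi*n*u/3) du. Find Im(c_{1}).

Since ψ is real-valued, Im(c_{1}) = -1/6 ∫_{-3}^{3} ψ(u) sin(pi*u/3) du = -b_{1}/2.
Split the integral at the breakpoints.
Directly, an antiderivative of (-6) sin(pi*u/3) is 18*cos(pi*u/3)/pi; evaluating from -3 to 0: ∫_{-3}^{0} (-6) sin(pi*u/3) du = (18/pi) - (-18/pi) = 36/pi.
Directly, an antiderivative of (5) sin(pi*u/3) is -15*cos(pi*u/3)/pi; evaluating from 0 to 3: ∫_{0}^{3} (5) sin(pi*u/3) du = (15/pi) - (-15/pi) = 30/pi.
So ∫_{-3}^{3} ψ(u) sin(pi*u/3) du = 66/pi.
Hence Im(c_{1}) = (-1/6)·(66/pi) = -11/pi.

-11/pi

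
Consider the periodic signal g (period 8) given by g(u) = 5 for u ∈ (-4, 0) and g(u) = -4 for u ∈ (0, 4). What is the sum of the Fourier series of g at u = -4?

At u = -4 the one-sided limits are g(-4^-) = -4 and g(-4^+) = 5.
By Dirichlet's theorem the series converges to their average, [(-4) + (5)]/2 = 1/2.

1/2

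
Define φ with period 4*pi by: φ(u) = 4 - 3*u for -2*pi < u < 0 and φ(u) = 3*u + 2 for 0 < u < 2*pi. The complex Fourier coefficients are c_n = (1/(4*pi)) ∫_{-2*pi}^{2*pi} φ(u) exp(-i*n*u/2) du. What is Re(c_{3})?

Since φ is real-valued, Re(c_{3}) = (1/(4*pi)) ∫_{-2*pi}^{2*pi} φ(u) cos(3*u/2) du = a_{3}/2.
Split the integral at the breakpoints.
Integrating by parts (boundary term plus one more integral), an antiderivative of (4 - 3*u) cos(3*u/2) is -2*u*sin(3*u/2) + 8*sin(3*u/2)/3 - 4*cos(3*u/2)/3; evaluating from -2*pi to 0: ∫_{-2*pi}^{0} (4 - 3*u) cos(3*u/2) du = (-4/3) - (4/3) = -8/3.
Integrating by parts (boundary term plus one more integral), an antiderivative of (3*u + 2) cos(3*u/2) is 2*u*sin(3*u/2) + 4*sin(3*u/2)/3 + 4*cos(3*u/2)/3; evaluating from 0 to 2*pi: ∫_{0}^{2*pi} (3*u + 2) cos(3*u/2) du = (-4/3) - (4/3) = -8/3.
So ∫_{-2*pi}^{2*pi} φ(u) cos(3*u/2) du = -16/3.
Hence Re(c_{3}) = (1/(4*pi))·(-16/3) = -4/(3*pi).

-4/(3*pi)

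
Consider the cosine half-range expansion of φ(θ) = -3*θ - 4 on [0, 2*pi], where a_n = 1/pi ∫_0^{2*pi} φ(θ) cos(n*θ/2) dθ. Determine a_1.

a_1 = 1/pi ∫_0^{2*pi} (-3*θ - 4) cos(θ/2) dθ.
Integrating by parts (boundary term plus one more integral), an antiderivative of (-3*θ - 4) cos(θ/2) is -6*θ*sin(θ/2) - 8*sin(θ/2) - 12*cos(θ/2); evaluating from 0 to 2*pi: ∫_{0}^{2*pi} (-3*θ - 4) cos(θ/2) dθ = (12) - (-12) = 24.
Hence a_1 = (1/pi)·(24) = 24/pi.

24/pi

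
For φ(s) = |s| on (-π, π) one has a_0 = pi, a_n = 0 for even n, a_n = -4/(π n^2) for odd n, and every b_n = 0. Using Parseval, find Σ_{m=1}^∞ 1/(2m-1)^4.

Parseval: a_0^2/2 + Σ a_n^2 = (1/π) ∫_{-π}^{π} φ(s)^2 ds = 2*pi**2/3.
Subtract a_0^2/2 = pi**2/2: Σ a_n^2 = pi**2/6.
Only odd n contribute, with a_n^2 = 16/(π^2 n^4), so Σ_{m≥1} 1/(2m-1)^4 = π^2·(pi**2/6)/16 = pi**4/96.

pi**4/96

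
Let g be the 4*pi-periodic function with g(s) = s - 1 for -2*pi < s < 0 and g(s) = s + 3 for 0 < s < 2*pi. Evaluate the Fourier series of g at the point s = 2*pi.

1

At s = 2*pi the one-sided limits are g(2*pi^-) = 3 + 2*pi and g(2*pi^+) = -2*pi - 1.
By Dirichlet's theorem the series converges to their average, [(3 + 2*pi) + (-2*pi - 1)]/2 = 1.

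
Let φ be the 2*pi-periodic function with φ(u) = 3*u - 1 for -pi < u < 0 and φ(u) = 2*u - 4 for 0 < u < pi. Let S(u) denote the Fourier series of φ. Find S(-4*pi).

u = -4*pi differs from u = 0 by -2 full period(s), and the series is 2*pi-periodic.
At u = 0 the one-sided limits are φ(0^-) = -1 and φ(0^+) = -4.
By Dirichlet's theorem the series converges to their average, [(-1) + (-4)]/2 = -5/2.

-5/2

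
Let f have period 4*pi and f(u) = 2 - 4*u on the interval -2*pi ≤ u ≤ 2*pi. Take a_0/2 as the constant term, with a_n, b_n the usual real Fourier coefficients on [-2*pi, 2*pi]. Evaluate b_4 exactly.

b_4 = (1/(2*pi)) ∫_{-2*pi}^{2*pi} f(u) sin(2*u) du.
Integrating by parts (boundary term plus one more integral), an antiderivative of (2 - 4*u) sin(2*u) is 2*u*cos(2*u) - sin(2*u) - cos(2*u); evaluating from -2*pi to 2*pi: ∫_{-2*pi}^{2*pi} (2 - 4*u) sin(2*u) du = (-1 + 4*pi) - (-4*pi - 1) = 8*pi.
Hence b_4 = (1/(2*pi))·(8*pi) = 4.

4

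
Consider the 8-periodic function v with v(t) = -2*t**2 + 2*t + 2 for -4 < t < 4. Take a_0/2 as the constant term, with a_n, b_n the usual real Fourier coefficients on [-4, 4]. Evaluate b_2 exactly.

-8/pi

b_2 = 1/4 ∫_{-4}^{4} v(t) sin(pi*t/2) dt.
Integrating by parts twice (tabular method), an antiderivative of (-2*t**2 + 2*t + 2) sin(pi*t/2) is 4*t**2*cos(pi*t/2)/pi - 16*t*sin(pi*t/2)/pi**2 - 4*t*cos(pi*t/2)/pi + 8*sin(pi*t/2)/pi**2 - 4*cos(pi*t/2)/pi - 32*cos(pi*t/2)/pi**3; evaluating from -4 to 4: ∫_{-4}^{4} (-2*t**2 + 2*t + 2) sin(pi*t/2) dt = (-32/pi**3 + 44/pi) - (-32/pi**3 + 76/pi) = -32/pi.
Hence b_2 = (1/4)·(-32/pi) = -8/pi.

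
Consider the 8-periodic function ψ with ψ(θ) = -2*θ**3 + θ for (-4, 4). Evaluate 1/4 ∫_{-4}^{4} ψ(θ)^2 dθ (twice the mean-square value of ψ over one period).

1/4 ∫_{-4}^{4} ψ(θ)^2 dθ = 1/4 · (1798528/105) = 449632/105.

449632/105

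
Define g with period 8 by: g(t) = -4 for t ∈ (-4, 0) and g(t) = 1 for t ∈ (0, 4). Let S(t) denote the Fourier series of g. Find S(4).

-3/2

t = 4 differs from t = -4 by 1 full period(s), and the series is 8-periodic.
At t = -4 the one-sided limits are g(-4^-) = 1 and g(-4^+) = -4.
By Dirichlet's theorem the series converges to their average, [(1) + (-4)]/2 = -3/2.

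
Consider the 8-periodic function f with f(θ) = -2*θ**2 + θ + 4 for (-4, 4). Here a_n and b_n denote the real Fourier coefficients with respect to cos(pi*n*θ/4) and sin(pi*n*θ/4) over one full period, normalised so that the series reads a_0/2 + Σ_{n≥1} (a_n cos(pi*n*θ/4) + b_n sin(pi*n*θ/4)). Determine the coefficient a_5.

128/(25*pi**2)

a_5 = 1/4 ∫_{-4}^{4} f(θ) cos(5*pi*θ/4) dθ.
Integrating by parts twice (tabular method), an antiderivative of (-2*θ**2 + θ + 4) cos(5*pi*θ/4) is -8*θ**2*sin(5*pi*θ/4)/(5*pi) + 4*θ*sin(5*pi*θ/4)/(5*pi) - 64*θ*cos(5*pi*θ/4)/(25*pi**2) + 256*sin(5*pi*θ/4)/(125*pi**3) + 16*sin(5*pi*θ/4)/(5*pi) + 16*cos(5*pi*θ/4)/(25*pi**2); evaluating from -4 to 4: ∫_{-4}^{4} (-2*θ**2 + θ + 4) cos(5*pi*θ/4) dθ = (48/(5*pi**2)) - (-272/(25*pi**2)) = 512/(25*pi**2).
Hence a_5 = (1/4)·(512/(25*pi**2)) = 128/(25*pi**2).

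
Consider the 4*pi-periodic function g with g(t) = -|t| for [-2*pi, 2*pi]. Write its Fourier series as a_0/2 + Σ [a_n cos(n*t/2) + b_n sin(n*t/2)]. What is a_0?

-2*pi

a_0 = (1/(2*pi)) ∫_{-2*pi}^{2*pi} g(t) dt = (1/(2*pi)) · (-4*pi**2) = -2*pi.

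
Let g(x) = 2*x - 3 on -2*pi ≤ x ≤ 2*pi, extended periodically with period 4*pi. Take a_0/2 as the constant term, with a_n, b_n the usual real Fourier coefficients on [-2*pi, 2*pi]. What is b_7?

b_7 = (1/(2*pi)) ∫_{-2*pi}^{2*pi} g(x) sin(7*x/2) dx.
Integrating by parts (boundary term plus one more integral), an antiderivative of (2*x - 3) sin(7*x/2) is -4*x*cos(7*x/2)/7 + 8*sin(7*x/2)/49 + 6*cos(7*x/2)/7; evaluating from -2*pi to 2*pi: ∫_{-2*pi}^{2*pi} (2*x - 3) sin(7*x/2) dx = (-6/7 + 8*pi/7) - (-8*pi/7 - 6/7) = 16*pi/7.
Hence b_7 = (1/(2*pi))·(16*pi/7) = 8/7.

8/7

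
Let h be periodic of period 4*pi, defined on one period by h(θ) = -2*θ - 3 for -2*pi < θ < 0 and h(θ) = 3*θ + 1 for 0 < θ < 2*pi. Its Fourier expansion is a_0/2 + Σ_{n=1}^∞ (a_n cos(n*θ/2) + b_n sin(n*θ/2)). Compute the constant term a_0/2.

a_0 = (1/(2*pi)) ∫_{-2*pi}^{2*pi} h(θ) dθ = (1/(2*pi)) · (2*pi*(-2 + 5*pi)) = -2 + 5*pi.
So the constant term a_0/2 = -1 + 5*pi/2.

-1 + 5*pi/2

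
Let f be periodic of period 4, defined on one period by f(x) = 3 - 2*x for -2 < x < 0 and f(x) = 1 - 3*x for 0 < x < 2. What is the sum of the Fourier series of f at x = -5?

x = -5 differs from x = -1 by -1 full period(s), and the series is 4-periodic.
f is continuous at x = -1 with value 5, so the series converges to 5 there.

5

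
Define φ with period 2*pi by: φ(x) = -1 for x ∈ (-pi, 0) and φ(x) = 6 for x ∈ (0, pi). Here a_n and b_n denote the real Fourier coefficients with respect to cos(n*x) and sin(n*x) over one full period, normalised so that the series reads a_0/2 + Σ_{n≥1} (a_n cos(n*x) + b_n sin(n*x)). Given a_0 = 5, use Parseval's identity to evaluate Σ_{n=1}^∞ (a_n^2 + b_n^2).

49/2

Parseval: a_0^2/2 + Σ_{n≥1} (a_n^2+b_n^2) = 1/pi ∫_{-pi}^{pi} φ(x)^2 dx = 37.
Subtract a_0^2/2 = 25/2: Σ (a_n^2+b_n^2) = 49/2.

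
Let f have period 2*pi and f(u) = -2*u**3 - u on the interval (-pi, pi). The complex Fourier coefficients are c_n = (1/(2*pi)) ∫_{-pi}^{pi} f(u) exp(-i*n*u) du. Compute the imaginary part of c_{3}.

-1/9 + 2*pi**2/3

Since f is real-valued, Im(c_{3}) = -(1/(2*pi)) ∫_{-pi}^{pi} f(u) sin(3*u) du = -b_{3}/2.
f is odd and sin(3*u) is odd, so the integrand is even: ∫_{-pi}^{pi} f(u) sin(3*u) du = 2∫_0^{pi} f(u) sin(3*u) du.
Integrating by parts three times (tabular method), an antiderivative of (-2*u**3 - u) sin(3*u) is 2*u**3*cos(3*u)/3 - 2*u**2*sin(3*u)/3 - u*cos(3*u)/9 + sin(3*u)/27; evaluating from 0 to pi: ∫_{0}^{pi} (-2*u**3 - u) sin(3*u) du = (pi*(1 - 6*pi**2)/9) - (0) = pi*(1 - 6*pi**2)/9.
So ∫_{-pi}^{pi} f(u) sin(3*u) du = 2*pi*(1 - 6*pi**2)/9.
Hence Im(c_{3}) = (-1/(2*pi))·(2*pi*(1 - 6*pi**2)/9) = -1/9 + 2*pi**2/3.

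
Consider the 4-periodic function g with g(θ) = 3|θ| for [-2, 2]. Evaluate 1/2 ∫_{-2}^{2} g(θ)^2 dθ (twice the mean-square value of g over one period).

1/2 ∫_{-2}^{2} g(θ)^2 dθ = 1/2 · (48) = 24.

24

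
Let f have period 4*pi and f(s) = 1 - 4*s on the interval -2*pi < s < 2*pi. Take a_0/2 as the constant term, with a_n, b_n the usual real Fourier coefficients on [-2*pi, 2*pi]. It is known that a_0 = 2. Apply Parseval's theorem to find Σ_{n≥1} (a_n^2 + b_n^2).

128*pi**2/3

Parseval: a_0^2/2 + Σ_{n≥1} (a_n^2+b_n^2) = (1/(2*pi)) ∫_{-2*pi}^{2*pi} f(s)^2 ds = 2 + 128*pi**2/3.
Subtract a_0^2/2 = 2: Σ (a_n^2+b_n^2) = 128*pi**2/3.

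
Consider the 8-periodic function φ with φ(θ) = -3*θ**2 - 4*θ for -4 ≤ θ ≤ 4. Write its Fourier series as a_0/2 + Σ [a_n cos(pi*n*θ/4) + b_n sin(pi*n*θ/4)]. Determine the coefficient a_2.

a_2 = 1/4 ∫_{-4}^{4} φ(θ) cos(pi*θ/2) dθ.
Integrating by parts twice (tabular method), an antiderivative of (-3*θ**2 - 4*θ) cos(pi*θ/2) is -6*θ**2*sin(pi*θ/2)/pi - 8*θ*sin(pi*θ/2)/pi - 24*θ*cos(pi*θ/2)/pi**2 + 48*sin(pi*θ/2)/pi**3 - 16*cos(pi*θ/2)/pi**2; evaluating from -4 to 4: ∫_{-4}^{4} (-3*θ**2 - 4*θ) cos(pi*θ/2) dθ = (-112/pi**2) - (80/pi**2) = -192/pi**2.
Hence a_2 = (1/4)·(-192/pi**2) = -48/pi**2.

-48/pi**2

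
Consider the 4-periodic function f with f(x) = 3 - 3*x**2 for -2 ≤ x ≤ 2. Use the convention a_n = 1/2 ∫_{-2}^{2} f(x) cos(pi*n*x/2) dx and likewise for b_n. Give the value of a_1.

a_1 = 1/2 ∫_{-2}^{2} f(x) cos(pi*x/2) dx.
f is even and cos(pi*x/2) is even, so the integrand is even and a_1 = ∫_0^{2} f(x) cos(pi*x/2) dx.
Integrating by parts twice (tabular method), an antiderivative of (3 - 3*x**2) cos(pi*x/2) is -6*x**2*sin(pi*x/2)/pi - 24*x*cos(pi*x/2)/pi**2 + 48*sin(pi*x/2)/pi**3 + 6*sin(pi*x/2)/pi; evaluating from 0 to 2: ∫_{0}^{2} (3 - 3*x**2) cos(pi*x/2) dx = (48/pi**2) - (0) = 48/pi**2.
Hence a_1 = 48/pi**2.

48/pi**2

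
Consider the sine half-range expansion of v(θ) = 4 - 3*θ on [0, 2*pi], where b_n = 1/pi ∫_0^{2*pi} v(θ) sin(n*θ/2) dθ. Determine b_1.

-12 + 16/pi

b_1 = 1/pi ∫_0^{2*pi} (4 - 3*θ) sin(θ/2) dθ.
Integrating by parts (boundary term plus one more integral), an antiderivative of (4 - 3*θ) sin(θ/2) is 6*θ*cos(θ/2) - 12*sin(θ/2) - 8*cos(θ/2); evaluating from 0 to 2*pi: ∫_{0}^{2*pi} (4 - 3*θ) sin(θ/2) dθ = (8 - 12*pi) - (-8) = 16 - 12*pi.
Hence b_1 = (1/pi)·(16 - 12*pi) = -12 + 16/pi.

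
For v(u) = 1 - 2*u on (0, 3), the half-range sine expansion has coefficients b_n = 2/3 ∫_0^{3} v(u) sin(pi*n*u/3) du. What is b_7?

b_7 = 2/3 ∫_0^{3} (1 - 2*u) sin(7*pi*u/3) du.
Integrating by parts (boundary term plus one more integral), an antiderivative of (1 - 2*u) sin(7*pi*u/3) is 6*u*cos(7*pi*u/3)/(7*pi) - 18*sin(7*pi*u/3)/(49*pi**2) - 3*cos(7*pi*u/3)/(7*pi); evaluating from 0 to 3: ∫_{0}^{3} (1 - 2*u) sin(7*pi*u/3) du = (-15/(7*pi)) - (-3/(7*pi)) = -12/(7*pi).
Hence b_7 = (2/3)·(-12/(7*pi)) = -8/(7*pi).

-8/(7*pi)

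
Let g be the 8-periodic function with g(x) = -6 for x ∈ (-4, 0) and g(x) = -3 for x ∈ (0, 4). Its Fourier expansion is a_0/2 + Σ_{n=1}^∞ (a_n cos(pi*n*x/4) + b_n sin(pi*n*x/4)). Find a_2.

0

a_2 = 1/4 ∫_{-4}^{4} g(x) cos(pi*x/2) dx.
Split the integral at the breakpoints.
Directly, an antiderivative of (-6) cos(pi*x/2) is -12*sin(pi*x/2)/pi; evaluating from -4 to 0: ∫_{-4}^{0} (-6) cos(pi*x/2) dx = (0) - (0) = 0.
Directly, an antiderivative of (-3) cos(pi*x/2) is -6*sin(pi*x/2)/pi; evaluating from 0 to 4: ∫_{0}^{4} (-3) cos(pi*x/2) dx = (0) - (0) = 0.
Summing the pieces and multiplying by (1/4) gives a_2 = 0.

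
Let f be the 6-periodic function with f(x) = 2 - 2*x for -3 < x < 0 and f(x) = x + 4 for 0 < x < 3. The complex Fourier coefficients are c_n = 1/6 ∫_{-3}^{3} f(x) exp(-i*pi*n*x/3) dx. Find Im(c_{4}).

Since f is real-valued, Im(c_{4}) = -1/6 ∫_{-3}^{3} f(x) sin(4*pi*x/3) dx = -b_{4}/2.
Split the integral at the breakpoints.
Integrating by parts (boundary term plus one more integral), an antiderivative of (2 - 2*x) sin(4*pi*x/3) is 3*x*cos(4*pi*x/3)/(2*pi) - 9*sin(4*pi*x/3)/(8*pi**2) - 3*cos(4*pi*x/3)/(2*pi); evaluating from -3 to 0: ∫_{-3}^{0} (2 - 2*x) sin(4*pi*x/3) dx = (-3/(2*pi)) - (-6/pi) = 9/(2*pi).
Integrating by parts (boundary term plus one more integral), an antiderivative of (x + 4) sin(4*pi*x/3) is -3*x*cos(4*pi*x/3)/(4*pi) + 9*sin(4*pi*x/3)/(16*pi**2) - 3*cos(4*pi*x/3)/pi; evaluating from 0 to 3: ∫_{0}^{3} (x + 4) sin(4*pi*x/3) dx = (-21/(4*pi)) - (-3/pi) = -9/(4*pi).
So ∫_{-3}^{3} f(x) sin(4*pi*x/3) dx = 9/(4*pi).
Hence Im(c_{4}) = (-1/6)·(9/(4*pi)) = -3/(8*pi).

-3/(8*pi)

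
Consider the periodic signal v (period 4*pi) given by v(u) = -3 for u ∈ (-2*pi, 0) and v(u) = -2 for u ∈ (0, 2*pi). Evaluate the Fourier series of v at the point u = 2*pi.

At u = 2*pi the one-sided limits are v(2*pi^-) = -2 and v(2*pi^+) = -3.
By Dirichlet's theorem the series converges to their average, [(-2) + (-3)]/2 = -5/2.

-5/2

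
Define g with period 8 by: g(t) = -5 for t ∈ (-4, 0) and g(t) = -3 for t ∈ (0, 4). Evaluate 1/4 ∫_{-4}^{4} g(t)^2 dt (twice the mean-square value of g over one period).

1/4 ∫_{-4}^{4} g(t)^2 dt = 1/4 · (136) = 34.

34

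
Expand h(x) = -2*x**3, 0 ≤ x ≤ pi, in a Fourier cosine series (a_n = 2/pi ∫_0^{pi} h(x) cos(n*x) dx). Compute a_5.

12*(-4 + 25*pi**2)/(625*pi)

a_5 = 2/pi ∫_0^{pi} (-2*x**3) cos(5*x) dx.
Integrating by parts three times (tabular method), an antiderivative of (-2*x**3) cos(5*x) is -2*x**3*sin(5*x)/5 - 6*x**2*cos(5*x)/25 + 12*x*sin(5*x)/125 + 12*cos(5*x)/625; evaluating from 0 to pi: ∫_{0}^{pi} (-2*x**3) cos(5*x) dx = (-12/625 + 6*pi**2/25) - (12/625) = -24/625 + 6*pi**2/25.
Hence a_5 = (2/pi)·(-24/625 + 6*pi**2/25) = 12*(-4 + 25*pi**2)/(625*pi).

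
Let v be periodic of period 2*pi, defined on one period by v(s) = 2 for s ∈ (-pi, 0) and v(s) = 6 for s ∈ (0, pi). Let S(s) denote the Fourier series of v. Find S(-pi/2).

2

v is continuous at s = -pi/2 with value 2, so the series converges to 2 there.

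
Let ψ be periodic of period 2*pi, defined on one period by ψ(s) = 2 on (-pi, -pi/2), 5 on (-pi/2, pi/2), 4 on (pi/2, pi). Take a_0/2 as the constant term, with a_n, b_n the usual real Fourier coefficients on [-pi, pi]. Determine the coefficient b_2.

b_2 = 1/pi ∫_{-pi}^{pi} ψ(s) sin(2*s) ds.
Split the integral at the breakpoints.
Directly, an antiderivative of (2) sin(2*s) is -cos(2*s); evaluating from -pi to -pi/2: ∫_{-pi}^{-pi/2} (2) sin(2*s) ds = (1) - (-1) = 2.
Directly, an antiderivative of (5) sin(2*s) is -5*cos(2*s)/2; evaluating from -pi/2 to pi/2: ∫_{-pi/2}^{pi/2} (5) sin(2*s) ds = (5/2) - (5/2) = 0.
Directly, an antiderivative of (4) sin(2*s) is -2*cos(2*s); evaluating from pi/2 to pi: ∫_{pi/2}^{pi} (4) sin(2*s) ds = (-2) - (2) = -4.
Summing the pieces and multiplying by (1/pi) gives b_2 = -2/pi.

-2/pi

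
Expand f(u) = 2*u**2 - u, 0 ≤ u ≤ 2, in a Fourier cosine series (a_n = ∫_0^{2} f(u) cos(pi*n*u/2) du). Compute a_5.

a_5 = ∫_0^{2} (2*u**2 - u) cos(5*pi*u/2) du.
Integrating by parts twice (tabular method), an antiderivative of (2*u**2 - u) cos(5*pi*u/2) is 4*u**2*sin(5*pi*u/2)/(5*pi) - 2*u*sin(5*pi*u/2)/(5*pi) + 16*u*cos(5*pi*u/2)/(25*pi**2) - 32*sin(5*pi*u/2)/(125*pi**3) - 4*cos(5*pi*u/2)/(25*pi**2); evaluating from 0 to 2: ∫_{0}^{2} (2*u**2 - u) cos(5*pi*u/2) du = (-28/(25*pi**2)) - (-4/(25*pi**2)) = -24/(25*pi**2).
Hence a_5 = -24/(25*pi**2).

-24/(25*pi**2)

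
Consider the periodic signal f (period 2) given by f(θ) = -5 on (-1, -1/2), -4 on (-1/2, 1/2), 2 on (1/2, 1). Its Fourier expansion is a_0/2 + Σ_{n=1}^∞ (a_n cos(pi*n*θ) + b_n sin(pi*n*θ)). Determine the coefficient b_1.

7/pi

b_1 = ∫_{-1}^{1} f(θ) sin(pi*θ) dθ.
Split the integral at the breakpoints.
Directly, an antiderivative of (-5) sin(pi*θ) is 5*cos(pi*θ)/pi; evaluating from -1 to -1/2: ∫_{-1}^{-1/2} (-5) sin(pi*θ) dθ = (0) - (-5/pi) = 5/pi.
Directly, an antiderivative of (-4) sin(pi*θ) is 4*cos(pi*θ)/pi; evaluating from -1/2 to 1/2: ∫_{-1/2}^{1/2} (-4) sin(pi*θ) dθ = (0) - (0) = 0.
Directly, an antiderivative of (2) sin(pi*θ) is -2*cos(pi*θ)/pi; evaluating from 1/2 to 1: ∫_{1/2}^{1} (2) sin(pi*θ) dθ = (2/pi) - (0) = 2/pi.
Summing the pieces gives b_1 = 7/pi.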